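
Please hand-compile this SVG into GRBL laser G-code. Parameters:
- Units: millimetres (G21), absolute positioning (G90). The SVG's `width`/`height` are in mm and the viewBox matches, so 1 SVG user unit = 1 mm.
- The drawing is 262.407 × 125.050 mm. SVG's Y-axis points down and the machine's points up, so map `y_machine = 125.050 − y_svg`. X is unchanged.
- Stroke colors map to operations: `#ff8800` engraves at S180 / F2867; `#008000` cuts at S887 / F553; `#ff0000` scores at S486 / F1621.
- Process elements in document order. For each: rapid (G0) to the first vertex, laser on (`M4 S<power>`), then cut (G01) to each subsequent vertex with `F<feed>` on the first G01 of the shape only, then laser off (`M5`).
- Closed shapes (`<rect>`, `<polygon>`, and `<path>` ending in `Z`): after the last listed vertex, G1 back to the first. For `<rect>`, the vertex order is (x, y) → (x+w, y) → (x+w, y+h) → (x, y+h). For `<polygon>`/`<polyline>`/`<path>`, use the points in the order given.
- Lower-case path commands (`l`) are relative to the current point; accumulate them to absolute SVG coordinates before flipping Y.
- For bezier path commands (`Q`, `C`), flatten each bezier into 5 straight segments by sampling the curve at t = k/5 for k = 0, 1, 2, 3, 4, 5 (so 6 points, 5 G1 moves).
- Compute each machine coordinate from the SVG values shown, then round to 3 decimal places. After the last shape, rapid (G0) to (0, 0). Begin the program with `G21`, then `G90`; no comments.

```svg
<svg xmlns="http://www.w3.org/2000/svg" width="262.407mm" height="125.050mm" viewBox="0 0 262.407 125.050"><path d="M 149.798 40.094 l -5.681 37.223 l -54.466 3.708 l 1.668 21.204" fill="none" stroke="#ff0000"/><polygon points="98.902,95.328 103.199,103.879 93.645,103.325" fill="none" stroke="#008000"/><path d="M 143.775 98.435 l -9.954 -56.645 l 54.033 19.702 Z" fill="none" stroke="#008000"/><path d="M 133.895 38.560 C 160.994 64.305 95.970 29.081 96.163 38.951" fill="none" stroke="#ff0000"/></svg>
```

G21
G90
G0 X149.798 Y84.956
M4 S486
G01 X144.117 Y47.733 F1621
G01 X89.651 Y44.025
G01 X91.319 Y22.821
M5
G0 X98.902 Y29.722
M4 S887
G01 X103.199 Y21.171 F553
G01 X93.645 Y21.725
G01 X98.902 Y29.722
M5
G0 X143.775 Y26.615
M4 S887
G01 X133.821 Y83.260 F553
G01 X187.854 Y63.558
G01 X143.775 Y26.615
M5
G0 X133.895 Y86.490
M4 S486
G01 X140.358 Y77.511 F1621
G01 X132.265 Y78.073
G01 X117.166 Y83.086
G01 X102.615 Y87.458
G01 X96.163 Y86.099
M5
G0 X0.000 Y0.000

Since the viewBox matches the mm dimensions, user units are millimetres directly. The only transform is the Y-flip y_m = 125.050 − y_svg.

Shape 1 is a open polyline drawn with `<path>`. Its stroke #ff0000 means score at S486, F1621. After flipping Y the toolpath is (149.798,84.956) → (144.117,47.733) → (89.651,44.025) → (91.319,22.821).

Shape 2 is a regular polygon drawn with `<polygon>`. Its stroke #008000 means cut at S887, F553. After flipping Y the toolpath is (98.902,29.722) → (103.199,21.171) → (93.645,21.725) → (98.902,29.722), returning to the start.

Shape 3 is a regular polygon drawn with `<path>`. Its stroke #008000 means cut at S887, F553. After flipping Y the toolpath is (143.775,26.615) → (133.821,83.260) → (187.854,63.558) → (143.775,26.615), returning to the start.

Shape 4 is a cubic bezier drawn with `<path>`. Its stroke #ff0000 means score at S486, F1621. After flipping Y the toolpath is (133.895,86.490) → (140.358,77.511) → (132.265,78.073) → (117.166,83.086) → (102.615,87.458) → (96.163,86.099).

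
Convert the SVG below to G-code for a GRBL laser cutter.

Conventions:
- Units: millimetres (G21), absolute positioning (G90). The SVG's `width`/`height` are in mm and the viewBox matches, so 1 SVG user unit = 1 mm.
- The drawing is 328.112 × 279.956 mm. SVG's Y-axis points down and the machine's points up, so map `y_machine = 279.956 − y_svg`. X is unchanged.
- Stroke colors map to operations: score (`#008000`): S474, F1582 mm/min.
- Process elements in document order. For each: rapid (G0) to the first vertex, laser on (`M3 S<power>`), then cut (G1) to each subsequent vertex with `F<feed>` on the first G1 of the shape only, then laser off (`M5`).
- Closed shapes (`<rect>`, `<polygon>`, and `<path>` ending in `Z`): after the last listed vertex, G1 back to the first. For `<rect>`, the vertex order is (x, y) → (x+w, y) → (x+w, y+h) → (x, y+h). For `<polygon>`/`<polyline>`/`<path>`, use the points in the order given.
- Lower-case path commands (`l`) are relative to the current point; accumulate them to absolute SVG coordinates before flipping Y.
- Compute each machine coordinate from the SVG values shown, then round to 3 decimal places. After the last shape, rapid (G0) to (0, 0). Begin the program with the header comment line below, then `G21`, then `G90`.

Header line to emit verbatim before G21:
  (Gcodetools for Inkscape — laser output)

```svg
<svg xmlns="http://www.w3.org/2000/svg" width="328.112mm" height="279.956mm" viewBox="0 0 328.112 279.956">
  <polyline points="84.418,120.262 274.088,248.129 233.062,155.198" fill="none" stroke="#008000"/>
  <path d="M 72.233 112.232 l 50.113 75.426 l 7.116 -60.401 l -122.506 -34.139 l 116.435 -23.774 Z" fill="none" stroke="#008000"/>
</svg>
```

(Gcodetools for Inkscape — laser output)
G21
G90
G0 X84.418 Y159.694
M3 S474
G1 X274.088 Y31.827 F1582
G1 X233.062 Y124.758
M5
G0 X72.233 Y167.724
M3 S474
G1 X122.346 Y92.298 F1582
G1 X129.462 Y152.699
G1 X6.956 Y186.838
G1 X123.391 Y210.612
G1 X72.233 Y167.724
M5
G0 X0.000 Y0.000

Since the viewBox matches the mm dimensions, user units are millimetres directly. The only transform is the Y-flip y_m = 279.956 − y_svg.

Shape 1 is a open polyline drawn with `<polyline>`. Its stroke #008000 means score at S474, F1582. After flipping Y the toolpath is (84.418,159.694) → (274.088,31.827) → (233.062,124.758).

Shape 2 is a closed polygon drawn with `<path>`. Its stroke #008000 means score at S474, F1582. After flipping Y the toolpath is (72.233,167.724) → (122.346,92.298) → (129.462,152.699) → (6.956,186.838) → (123.391,210.612) → (72.233,167.724), returning to the start.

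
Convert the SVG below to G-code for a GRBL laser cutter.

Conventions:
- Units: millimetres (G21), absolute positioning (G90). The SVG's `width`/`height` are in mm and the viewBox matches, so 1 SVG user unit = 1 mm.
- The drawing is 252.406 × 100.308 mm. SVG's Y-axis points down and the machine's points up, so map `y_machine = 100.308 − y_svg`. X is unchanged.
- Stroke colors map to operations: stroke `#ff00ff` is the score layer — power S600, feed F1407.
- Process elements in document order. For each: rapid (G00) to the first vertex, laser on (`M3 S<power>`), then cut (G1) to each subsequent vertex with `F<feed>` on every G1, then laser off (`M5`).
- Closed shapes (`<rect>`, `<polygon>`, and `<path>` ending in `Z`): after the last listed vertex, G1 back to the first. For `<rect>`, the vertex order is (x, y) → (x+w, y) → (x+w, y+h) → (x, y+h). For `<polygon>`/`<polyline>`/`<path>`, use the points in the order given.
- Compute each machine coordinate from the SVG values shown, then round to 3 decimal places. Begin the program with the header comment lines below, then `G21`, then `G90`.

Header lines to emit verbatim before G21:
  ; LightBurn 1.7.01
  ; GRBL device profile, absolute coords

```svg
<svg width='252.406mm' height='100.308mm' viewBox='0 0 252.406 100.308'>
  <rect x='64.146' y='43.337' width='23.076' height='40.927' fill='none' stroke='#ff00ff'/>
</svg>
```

; LightBurn 1.7.01
; GRBL device profile, absolute coords
G21
G90
G00 X64.146 Y56.971
M3 S600
G1 X87.222 Y56.971 F1407
G1 X87.222 Y16.044 F1407
G1 X64.146 Y16.044 F1407
G1 X64.146 Y56.971 F1407
M5

Since the viewBox matches the mm dimensions, user units are millimetres directly. The only transform is the Y-flip y_m = 100.308 − y_svg.

Shape 1 is a rectangle drawn with `<rect>`. Its stroke #ff00ff means score at S600, F1407. After flipping Y the toolpath is (64.146,56.971) → (87.222,56.971) → (87.222,16.044) → (64.146,16.044) → (64.146,56.971), returning to the start.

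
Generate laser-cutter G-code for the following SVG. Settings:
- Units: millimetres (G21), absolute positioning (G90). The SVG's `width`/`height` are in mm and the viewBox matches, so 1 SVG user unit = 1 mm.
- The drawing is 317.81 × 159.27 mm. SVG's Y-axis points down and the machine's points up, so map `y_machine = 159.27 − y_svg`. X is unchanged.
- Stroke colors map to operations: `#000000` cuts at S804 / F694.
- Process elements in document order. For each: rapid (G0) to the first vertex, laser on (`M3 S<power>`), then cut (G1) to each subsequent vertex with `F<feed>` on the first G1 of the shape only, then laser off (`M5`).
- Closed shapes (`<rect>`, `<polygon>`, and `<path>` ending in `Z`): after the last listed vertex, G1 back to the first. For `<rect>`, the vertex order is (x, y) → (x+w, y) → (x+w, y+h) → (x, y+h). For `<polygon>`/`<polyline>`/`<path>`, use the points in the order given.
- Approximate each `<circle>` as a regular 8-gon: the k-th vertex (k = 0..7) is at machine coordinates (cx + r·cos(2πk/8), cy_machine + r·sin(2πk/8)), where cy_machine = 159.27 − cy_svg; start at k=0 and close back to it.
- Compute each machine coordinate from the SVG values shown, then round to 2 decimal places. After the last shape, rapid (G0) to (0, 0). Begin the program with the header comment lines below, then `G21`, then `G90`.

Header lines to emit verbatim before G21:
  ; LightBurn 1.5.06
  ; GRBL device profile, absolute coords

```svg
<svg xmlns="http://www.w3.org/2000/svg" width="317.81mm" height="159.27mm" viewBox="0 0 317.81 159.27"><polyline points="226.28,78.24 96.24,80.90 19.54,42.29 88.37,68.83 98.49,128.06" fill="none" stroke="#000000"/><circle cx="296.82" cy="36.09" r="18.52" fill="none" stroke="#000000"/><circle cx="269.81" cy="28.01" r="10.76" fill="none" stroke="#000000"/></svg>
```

; LightBurn 1.5.06
; GRBL device profile, absolute coords
G21
G90
G0 X226.28 Y81.03
M3 S804
G1 X96.24 Y78.37 F694
G1 X19.54 Y116.98
G1 X88.37 Y90.44
G1 X98.49 Y31.21
M5
G0 X315.34 Y123.18
M3 S804
G1 X309.92 Y136.28 F694
G1 X296.82 Y141.70
G1 X283.72 Y136.28
G1 X278.30 Y123.18
G1 X283.72 Y110.08
G1 X296.82 Y104.66
G1 X309.92 Y110.08
G1 X315.34 Y123.18
M5
G0 X280.57 Y131.26
M3 S804
G1 X277.42 Y138.87 F694
G1 X269.81 Y142.02
G1 X262.20 Y138.87
G1 X259.05 Y131.26
G1 X262.20 Y123.65
G1 X269.81 Y120.50
G1 X277.42 Y123.65
G1 X280.57 Y131.26
M5
G0 X0.00 Y0.00

viewBox `0 0 317.81 159.27` with mm width/height → 1 unit = 1 mm. Flip: y_m = 159.27 − y_svg.

**Shape 1** — `<polyline>` open polyline, stroke `#000000` → cut (S804, F694). Machine vertices: (226.28,81.03) → (96.24,78.37) → (19.54,116.98) → (88.37,90.44) → (98.49,31.21). Open path.

**Shape 2** — `<circle>` circle, stroke `#000000` → cut (S804, F694). Machine vertices: (315.34,123.18) → (309.92,136.28) → (296.82,141.70) → (283.72,136.28) → (278.30,123.18) → (283.72,110.08) → (296.82,104.66) → (309.92,110.08) → (315.34,123.18). Closed: final G1 returns to the first vertex.

**Shape 3** — `<circle>` circle, stroke `#000000` → cut (S804, F694). Machine vertices: (280.57,131.26) → (277.42,138.87) → (269.81,142.02) → (262.20,138.87) → (259.05,131.26) → (262.20,123.65) → (269.81,120.50) → (277.42,123.65) → (280.57,131.26). Closed: final G1 returns to the first vertex.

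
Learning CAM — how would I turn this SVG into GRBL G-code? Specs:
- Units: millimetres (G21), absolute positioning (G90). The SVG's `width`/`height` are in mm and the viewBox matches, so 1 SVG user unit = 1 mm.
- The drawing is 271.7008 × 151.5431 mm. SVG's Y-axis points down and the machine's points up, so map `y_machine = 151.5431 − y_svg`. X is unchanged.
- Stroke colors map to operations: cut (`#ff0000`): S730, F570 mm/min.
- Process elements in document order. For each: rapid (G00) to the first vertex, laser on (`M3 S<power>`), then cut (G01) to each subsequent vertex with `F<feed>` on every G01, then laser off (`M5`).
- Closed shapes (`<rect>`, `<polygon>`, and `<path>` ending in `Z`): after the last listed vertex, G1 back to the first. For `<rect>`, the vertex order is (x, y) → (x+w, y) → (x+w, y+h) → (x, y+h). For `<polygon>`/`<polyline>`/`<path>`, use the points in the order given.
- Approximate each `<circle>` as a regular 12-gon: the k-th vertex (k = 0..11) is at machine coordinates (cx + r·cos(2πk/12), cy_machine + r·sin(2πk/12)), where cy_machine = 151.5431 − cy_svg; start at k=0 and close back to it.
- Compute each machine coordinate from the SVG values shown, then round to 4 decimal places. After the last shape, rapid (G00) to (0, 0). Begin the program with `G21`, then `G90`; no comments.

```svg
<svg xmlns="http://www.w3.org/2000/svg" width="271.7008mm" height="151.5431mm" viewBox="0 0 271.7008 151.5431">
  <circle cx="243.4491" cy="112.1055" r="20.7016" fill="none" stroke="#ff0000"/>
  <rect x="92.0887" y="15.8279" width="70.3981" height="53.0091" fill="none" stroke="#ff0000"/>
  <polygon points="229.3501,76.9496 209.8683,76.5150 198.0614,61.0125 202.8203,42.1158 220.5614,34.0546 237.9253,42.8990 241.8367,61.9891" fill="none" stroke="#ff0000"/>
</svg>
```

1 u = 1 mm; y_m = 151.5431 − y.

[1] `<circle>` circle, #ff0000→cut S730 F570: (264.1507,39.4376) → (261.3772,49.7884) → (253.7999,57.3657) → (243.4491,60.1392) → (233.0983,57.3657) → (225.5210,49.7884) → (222.7475,39.4376) → (225.5210,29.0868) → (233.0983,21.5095) → (243.4491,18.7360) → (253.7999,21.5095) → (261.3772,29.0868) → (264.1507,39.4376) (closed)

[2] `<rect>` rectangle, #ff0000→cut S730 F570: (92.0887,135.7152) → (162.4868,135.7152) → (162.4868,82.7061) → (92.0887,82.7061) → (92.0887,135.7152) (closed)

[3] `<polygon>` regular polygon, #ff0000→cut S730 F570: (229.3501,74.5935) → (209.8683,75.0281) → (198.0614,90.5306) → (202.8203,109.4273) → (220.5614,117.4885) → (237.9253,108.6441) → (241.8367,89.5540) → (229.3501,74.5935) (closed)

G21
G90
G00 X264.1507 Y39.4376
M3 S730
G01 X261.3772 Y49.7884 F570
G01 X253.7999 Y57.3657 F570
G01 X243.4491 Y60.1392 F570
G01 X233.0983 Y57.3657 F570
G01 X225.5210 Y49.7884 F570
G01 X222.7475 Y39.4376 F570
G01 X225.5210 Y29.0868 F570
G01 X233.0983 Y21.5095 F570
G01 X243.4491 Y18.7360 F570
G01 X253.7999 Y21.5095 F570
G01 X261.3772 Y29.0868 F570
G01 X264.1507 Y39.4376 F570
M5
G00 X92.0887 Y135.7152
M3 S730
G01 X162.4868 Y135.7152 F570
G01 X162.4868 Y82.7061 F570
G01 X92.0887 Y82.7061 F570
G01 X92.0887 Y135.7152 F570
M5
G00 X229.3501 Y74.5935
M3 S730
G01 X209.8683 Y75.0281 F570
G01 X198.0614 Y90.5306 F570
G01 X202.8203 Y109.4273 F570
G01 X220.5614 Y117.4885 F570
G01 X237.9253 Y108.6441 F570
G01 X241.8367 Y89.5540 F570
G01 X229.3501 Y74.5935 F570
M5
G00 X0.0000 Y0.0000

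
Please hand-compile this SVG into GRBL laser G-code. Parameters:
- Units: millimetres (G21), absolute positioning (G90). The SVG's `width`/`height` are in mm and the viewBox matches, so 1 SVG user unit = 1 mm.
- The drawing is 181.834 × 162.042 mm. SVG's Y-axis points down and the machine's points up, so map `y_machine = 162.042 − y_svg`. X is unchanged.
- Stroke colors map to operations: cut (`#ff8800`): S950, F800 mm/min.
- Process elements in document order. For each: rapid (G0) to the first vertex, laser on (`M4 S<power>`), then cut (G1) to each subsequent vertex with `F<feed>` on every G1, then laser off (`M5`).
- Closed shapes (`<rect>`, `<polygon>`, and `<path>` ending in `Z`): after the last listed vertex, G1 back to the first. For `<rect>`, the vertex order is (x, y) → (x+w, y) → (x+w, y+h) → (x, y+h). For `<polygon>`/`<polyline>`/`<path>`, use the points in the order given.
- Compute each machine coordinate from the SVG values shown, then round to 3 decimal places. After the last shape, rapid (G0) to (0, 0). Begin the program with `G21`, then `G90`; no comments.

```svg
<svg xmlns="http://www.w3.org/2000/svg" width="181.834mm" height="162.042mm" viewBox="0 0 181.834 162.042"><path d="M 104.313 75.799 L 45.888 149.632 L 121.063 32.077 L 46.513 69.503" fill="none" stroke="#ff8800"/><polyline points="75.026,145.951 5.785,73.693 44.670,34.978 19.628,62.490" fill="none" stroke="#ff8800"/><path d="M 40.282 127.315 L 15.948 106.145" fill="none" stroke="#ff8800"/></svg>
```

1 u = 1 mm; y_m = 162.042 − y.

[1] `<path>` open polyline, #ff8800→cut S950 F800: (104.313,86.243) → (45.888,12.410) → (121.063,129.965) → (46.513,92.539)

[2] `<polyline>` open polyline, #ff8800→cut S950 F800: (75.026,16.091) → (5.785,88.349) → (44.670,127.064) → (19.628,99.552)

[3] `<path>` line segment, #ff8800→cut S950 F800: (40.282,34.727) → (15.948,55.897)

G21
G90
G0 X104.313 Y86.243
M4 S950
G1 X45.888 Y12.410 F800
G1 X121.063 Y129.965 F800
G1 X46.513 Y92.539 F800
M5
G0 X75.026 Y16.091
M4 S950
G1 X5.785 Y88.349 F800
G1 X44.670 Y127.064 F800
G1 X19.628 Y99.552 F800
M5
G0 X40.282 Y34.727
M4 S950
G1 X15.948 Y55.897 F800
M5
G0 X0.000 Y0.000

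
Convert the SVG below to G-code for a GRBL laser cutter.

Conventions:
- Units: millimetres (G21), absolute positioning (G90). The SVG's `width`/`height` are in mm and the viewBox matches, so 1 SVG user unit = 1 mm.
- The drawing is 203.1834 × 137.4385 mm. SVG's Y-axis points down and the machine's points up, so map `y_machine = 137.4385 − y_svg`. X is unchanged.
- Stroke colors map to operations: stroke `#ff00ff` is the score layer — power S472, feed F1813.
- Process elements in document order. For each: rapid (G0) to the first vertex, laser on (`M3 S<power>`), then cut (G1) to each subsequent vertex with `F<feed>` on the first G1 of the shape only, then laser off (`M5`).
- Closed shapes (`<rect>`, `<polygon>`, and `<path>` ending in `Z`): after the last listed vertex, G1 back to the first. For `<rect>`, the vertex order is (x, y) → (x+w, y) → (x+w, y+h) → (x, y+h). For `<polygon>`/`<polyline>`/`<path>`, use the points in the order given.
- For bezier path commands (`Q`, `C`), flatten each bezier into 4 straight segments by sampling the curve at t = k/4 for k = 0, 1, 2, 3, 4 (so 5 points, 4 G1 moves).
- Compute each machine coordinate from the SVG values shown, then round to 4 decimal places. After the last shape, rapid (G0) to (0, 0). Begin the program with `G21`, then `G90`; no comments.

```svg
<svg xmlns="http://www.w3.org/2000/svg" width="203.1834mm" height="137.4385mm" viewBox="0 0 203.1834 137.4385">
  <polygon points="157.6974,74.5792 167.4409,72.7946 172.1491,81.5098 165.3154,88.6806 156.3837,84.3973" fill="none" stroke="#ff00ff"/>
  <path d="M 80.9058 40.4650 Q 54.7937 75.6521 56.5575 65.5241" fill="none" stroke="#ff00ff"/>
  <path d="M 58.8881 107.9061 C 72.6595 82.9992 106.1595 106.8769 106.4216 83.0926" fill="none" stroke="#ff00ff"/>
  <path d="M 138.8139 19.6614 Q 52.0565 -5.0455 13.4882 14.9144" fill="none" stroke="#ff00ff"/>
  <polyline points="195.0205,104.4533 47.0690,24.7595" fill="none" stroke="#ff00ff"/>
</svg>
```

G21
G90
G0 X157.6974 Y62.8593
M3 S472
G1 X167.4409 Y64.6439 F1813
G1 X172.1491 Y55.9287
G1 X165.3154 Y48.7579
G1 X156.3837 Y53.0412
G1 X157.6974 Y62.8593
M5
G0 X80.9058 Y96.9735
M3 S472
G1 X69.5920 Y82.2121 F1813
G1 X61.7627 Y73.1152
G1 X57.4178 Y69.6826
G1 X56.5575 Y71.9144
M5
G0 X58.8881 Y29.5324
M3 S472
G1 X72.0882 Y40.5724 F1813
G1 X87.7208 Y42.3601
G1 X100.8205 Y43.9373
G1 X106.4216 Y54.3459
M5
G0 X138.8139 Y117.7771
M3 S472
G1 X98.4470 Y127.3389 F1813
G1 X64.1038 Y131.3173
G1 X35.7842 Y129.7124
G1 X13.4882 Y122.5241
M5
G0 X195.0205 Y32.9852
M3 S472
G1 X47.0690 Y112.6790 F1813
M5
G0 X0.0000 Y0.0000

viewBox `0 0 203.1834 137.4385` with mm width/height → 1 unit = 1 mm. Flip: y_m = 137.4385 − y_svg.

**Shape 1** — `<polygon>` regular polygon, stroke `#ff00ff` → score (S472, F1813). Machine vertices: (157.6974,62.8593) → (167.4409,64.6439) → (172.1491,55.9287) → (165.3154,48.7579) → (156.3837,53.0412) → (157.6974,62.8593). Closed: final G1 returns to the first vertex.

**Shape 2** — `<path>` quadratic bezier, stroke `#ff00ff` → score (S472, F1813). Control points (SVG): P0=(80.9058,40.4650), P1=(54.7937,75.6521), P2=(56.5575,65.5241); sampled at t=k/4. Machine vertices: (80.9058,96.9735) → (69.5920,82.2121) → (61.7627,73.1152) → (57.4178,69.6826) → (56.5575,71.9144). Open path.

**Shape 3** — `<path>` cubic bezier, stroke `#ff00ff` → score (S472, F1813). Control points (SVG): P0=(58.8881,107.9061), P1=(72.6595,82.9992), P2=(106.1595,106.8769), P3=(106.4216,83.0926); sampled at t=k/4. Machine vertices: (58.8881,29.5324) → (72.0882,40.5724) → (87.7208,42.3601) → (100.8205,43.9373) → (106.4216,54.3459). Open path.

**Shape 4** — `<path>` quadratic bezier, stroke `#ff00ff` → score (S472, F1813). Control points (SVG): P0=(138.8139,19.6614), P1=(52.0565,-5.0455), P2=(13.4882,14.9144); sampled at t=k/4. Machine vertices: (138.8139,117.7771) → (98.4470,127.3389) → (64.1038,131.3173) → (35.7842,129.7124) → (13.4882,122.5241). Open path.

**Shape 5** — `<polyline>` line segment, stroke `#ff00ff` → score (S472, F1813). Machine vertices: (195.0205,32.9852) → (47.0690,112.6790). Open path.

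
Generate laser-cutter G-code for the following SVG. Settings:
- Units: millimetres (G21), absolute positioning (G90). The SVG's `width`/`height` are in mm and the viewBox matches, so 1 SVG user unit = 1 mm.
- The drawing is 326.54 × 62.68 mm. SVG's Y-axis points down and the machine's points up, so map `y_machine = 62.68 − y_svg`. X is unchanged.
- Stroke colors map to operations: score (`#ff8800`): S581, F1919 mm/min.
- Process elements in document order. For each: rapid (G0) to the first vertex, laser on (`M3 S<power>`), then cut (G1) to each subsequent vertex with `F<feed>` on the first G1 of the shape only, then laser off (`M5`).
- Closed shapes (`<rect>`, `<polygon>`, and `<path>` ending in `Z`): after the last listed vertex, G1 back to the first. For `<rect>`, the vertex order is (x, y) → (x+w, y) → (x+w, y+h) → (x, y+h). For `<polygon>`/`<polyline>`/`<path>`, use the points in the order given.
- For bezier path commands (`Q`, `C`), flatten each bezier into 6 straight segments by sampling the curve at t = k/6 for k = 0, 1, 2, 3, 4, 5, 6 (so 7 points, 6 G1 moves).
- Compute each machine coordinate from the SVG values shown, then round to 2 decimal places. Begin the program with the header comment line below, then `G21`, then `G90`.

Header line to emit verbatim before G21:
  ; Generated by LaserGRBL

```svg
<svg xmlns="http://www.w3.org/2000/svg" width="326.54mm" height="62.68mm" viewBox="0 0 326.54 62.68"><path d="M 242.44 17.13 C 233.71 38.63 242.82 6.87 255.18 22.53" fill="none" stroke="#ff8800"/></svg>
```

viewBox `0 0 326.54 62.68` with mm width/height → 1 unit = 1 mm. Flip: y_m = 62.68 − y_svg.

**Shape 1** — `<path>` cubic bezier, stroke `#ff8800` → score (S581, F1919). Control points (SVG): P0=(242.44,17.13), P1=(233.71,38.63), P2=(242.82,6.87), P3=(255.18,22.53); sampled at t=k/6. Machine vertices: (242.44,45.55) → (239.49,38.77) → (239.12,38.07) → (240.90,40.66) → (244.44,43.73) → (249.34,44.49) → (255.18,40.15). Open path.

; Generated by LaserGRBL
G21
G90
G0 X242.44 Y45.55
M3 S581
G1 X239.49 Y38.77 F1919
G1 X239.12 Y38.07
G1 X240.90 Y40.66
G1 X244.44 Y43.73
G1 X249.34 Y44.49
G1 X255.18 Y40.15
M5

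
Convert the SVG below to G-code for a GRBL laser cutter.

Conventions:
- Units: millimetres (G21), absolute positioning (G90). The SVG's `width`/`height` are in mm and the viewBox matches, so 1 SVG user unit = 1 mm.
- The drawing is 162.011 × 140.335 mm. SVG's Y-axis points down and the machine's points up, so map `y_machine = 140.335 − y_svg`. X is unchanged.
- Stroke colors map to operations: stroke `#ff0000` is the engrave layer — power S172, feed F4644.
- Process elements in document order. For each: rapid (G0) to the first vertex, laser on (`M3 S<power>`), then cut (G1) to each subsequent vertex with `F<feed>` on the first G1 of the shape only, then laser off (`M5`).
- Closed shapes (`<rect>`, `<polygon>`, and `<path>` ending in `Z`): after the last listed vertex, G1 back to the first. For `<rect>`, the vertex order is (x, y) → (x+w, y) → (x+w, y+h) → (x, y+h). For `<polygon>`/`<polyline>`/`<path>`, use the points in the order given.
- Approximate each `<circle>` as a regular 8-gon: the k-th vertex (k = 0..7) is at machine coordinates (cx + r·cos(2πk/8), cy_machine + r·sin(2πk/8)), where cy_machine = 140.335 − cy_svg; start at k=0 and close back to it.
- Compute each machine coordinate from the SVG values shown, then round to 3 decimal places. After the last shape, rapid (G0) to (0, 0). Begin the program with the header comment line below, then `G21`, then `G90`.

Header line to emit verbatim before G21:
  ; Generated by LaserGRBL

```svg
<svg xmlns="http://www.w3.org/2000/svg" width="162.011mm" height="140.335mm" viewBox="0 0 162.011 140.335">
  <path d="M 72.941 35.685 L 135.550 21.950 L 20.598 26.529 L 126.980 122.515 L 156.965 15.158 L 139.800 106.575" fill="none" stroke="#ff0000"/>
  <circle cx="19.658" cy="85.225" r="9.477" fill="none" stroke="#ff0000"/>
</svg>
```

; Generated by LaserGRBL
G21
G90
G0 X72.941 Y104.650
M3 S172
G1 X135.550 Y118.385 F4644
G1 X20.598 Y113.806
G1 X126.980 Y17.820
G1 X156.965 Y125.177
G1 X139.800 Y33.760
M5
G0 X29.135 Y55.110
M3 S172
G1 X26.359 Y61.811 F4644
G1 X19.658 Y64.587
G1 X12.957 Y61.811
G1 X10.181 Y55.110
G1 X12.957 Y48.409
G1 X19.658 Y45.633
G1 X26.359 Y48.409
G1 X29.135 Y55.110
M5
G0 X0.000 Y0.000

Since the viewBox matches the mm dimensions, user units are millimetres directly. The only transform is the Y-flip y_m = 140.335 − y_svg.

Shape 1 is a open polyline drawn with `<path>`. Its stroke #ff0000 means engrave at S172, F4644. After flipping Y the toolpath is (72.941,104.650) → (135.550,118.385) → (20.598,113.806) → (126.980,17.820) → (156.965,125.177) → (139.800,33.760).

Shape 2 is a circle drawn with `<circle>`. Its stroke #ff0000 means engrave at S172, F4644. After flipping Y the toolpath is (29.135,55.110) → (26.359,61.811) → (19.658,64.587) → (12.957,61.811) → (10.181,55.110) → (12.957,48.409) → (19.658,45.633) → (26.359,48.409) → (29.135,55.110), returning to the start.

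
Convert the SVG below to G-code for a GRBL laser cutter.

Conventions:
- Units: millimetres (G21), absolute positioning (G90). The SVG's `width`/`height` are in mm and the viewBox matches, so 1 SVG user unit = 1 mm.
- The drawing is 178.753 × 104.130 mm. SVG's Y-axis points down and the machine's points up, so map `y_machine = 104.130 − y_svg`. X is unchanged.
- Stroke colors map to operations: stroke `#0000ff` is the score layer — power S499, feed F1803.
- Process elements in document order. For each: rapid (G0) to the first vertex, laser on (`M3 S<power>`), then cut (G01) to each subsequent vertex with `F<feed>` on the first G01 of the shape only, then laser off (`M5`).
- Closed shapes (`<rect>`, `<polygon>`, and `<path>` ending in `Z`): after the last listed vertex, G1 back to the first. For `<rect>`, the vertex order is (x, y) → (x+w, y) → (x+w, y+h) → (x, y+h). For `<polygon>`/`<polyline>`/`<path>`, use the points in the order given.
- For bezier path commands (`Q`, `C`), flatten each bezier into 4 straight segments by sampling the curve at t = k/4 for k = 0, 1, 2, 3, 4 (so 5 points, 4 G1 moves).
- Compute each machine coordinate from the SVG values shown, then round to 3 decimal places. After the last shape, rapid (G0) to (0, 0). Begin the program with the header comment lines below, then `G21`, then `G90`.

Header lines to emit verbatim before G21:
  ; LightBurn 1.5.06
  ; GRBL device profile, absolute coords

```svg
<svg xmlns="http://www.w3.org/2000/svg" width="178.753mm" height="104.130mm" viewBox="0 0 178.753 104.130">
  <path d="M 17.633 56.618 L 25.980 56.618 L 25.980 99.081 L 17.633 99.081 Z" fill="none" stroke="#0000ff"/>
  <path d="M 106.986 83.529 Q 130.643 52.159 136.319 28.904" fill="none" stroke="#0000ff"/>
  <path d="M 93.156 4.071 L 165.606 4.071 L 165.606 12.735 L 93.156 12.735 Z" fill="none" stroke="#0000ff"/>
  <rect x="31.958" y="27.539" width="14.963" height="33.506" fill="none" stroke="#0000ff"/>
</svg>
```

; LightBurn 1.5.06
; GRBL device profile, absolute coords
G21
G90
G0 X17.633 Y47.512
M3 S499
G01 X25.980 Y47.512 F1803
G01 X25.980 Y5.049
G01 X17.633 Y5.049
G01 X17.633 Y47.512
M5
G0 X106.986 Y20.601
M3 S499
G01 X117.691 Y35.779 F1803
G01 X126.148 Y49.942
G01 X132.357 Y63.091
G01 X136.319 Y75.226
M5
G0 X93.156 Y100.059
M3 S499
G01 X165.606 Y100.059 F1803
G01 X165.606 Y91.395
G01 X93.156 Y91.395
G01 X93.156 Y100.059
M5
G0 X31.958 Y76.591
M3 S499
G01 X46.921 Y76.591 F1803
G01 X46.921 Y43.085
G01 X31.958 Y43.085
G01 X31.958 Y76.591
M5
G0 X0.000 Y0.000

1 u = 1 mm; y_m = 104.130 − y.

[1] `<path>` rectangle, #0000ff→score S499 F1803: (17.633,47.512) → (25.980,47.512) → (25.980,5.049) → (17.633,5.049) → (17.633,47.512) (closed)

[2] `<path>` quadratic bezier, #0000ff→score S499 F1803: (106.986,20.601) → (117.691,35.779) → (126.148,49.942) → (132.357,63.091) → (136.319,75.226)

[3] `<path>` rectangle, #0000ff→score S499 F1803: (93.156,100.059) → (165.606,100.059) → (165.606,91.395) → (93.156,91.395) → (93.156,100.059) (closed)

[4] `<rect>` rectangle, #0000ff→score S499 F1803: (31.958,76.591) → (46.921,76.591) → (46.921,43.085) → (31.958,43.085) → (31.958,76.591) (closed)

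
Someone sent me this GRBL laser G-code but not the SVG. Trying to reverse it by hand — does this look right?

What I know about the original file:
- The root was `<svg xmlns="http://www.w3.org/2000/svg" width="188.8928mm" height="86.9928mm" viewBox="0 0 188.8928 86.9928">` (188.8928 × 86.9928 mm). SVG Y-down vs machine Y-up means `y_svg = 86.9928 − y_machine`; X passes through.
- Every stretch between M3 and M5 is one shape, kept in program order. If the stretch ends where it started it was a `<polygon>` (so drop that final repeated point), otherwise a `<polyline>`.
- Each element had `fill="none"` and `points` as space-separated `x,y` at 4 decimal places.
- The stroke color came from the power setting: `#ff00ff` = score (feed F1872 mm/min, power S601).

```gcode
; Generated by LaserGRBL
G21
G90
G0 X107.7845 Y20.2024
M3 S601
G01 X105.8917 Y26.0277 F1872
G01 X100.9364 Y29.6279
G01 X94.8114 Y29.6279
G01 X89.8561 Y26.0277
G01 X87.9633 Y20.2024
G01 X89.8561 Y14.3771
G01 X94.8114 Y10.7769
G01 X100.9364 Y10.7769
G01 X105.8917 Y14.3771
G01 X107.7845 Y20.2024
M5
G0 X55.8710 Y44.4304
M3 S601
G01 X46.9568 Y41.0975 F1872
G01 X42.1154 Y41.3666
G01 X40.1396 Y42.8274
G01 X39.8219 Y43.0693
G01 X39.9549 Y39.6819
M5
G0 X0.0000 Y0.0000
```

y_svg = 86.9928 − y_m. Every run uses S601, so all elements get stroke `#ff00ff` (score).

[1] closed run; points: 107.7845,66.7904 105.8917,60.9651 100.9364,57.3649 94.8114,57.3649 89.8561,60.9651 87.9633,66.7904 89.8561,72.6157 94.8114,76.2159 100.9364,76.2159 105.8917,72.6157

[2] open run; points: 55.8710,42.5624 46.9568,45.8953 42.1154,45.6262 40.1396,44.1654 39.8219,43.9235 39.9549,47.3109

<svg xmlns="http://www.w3.org/2000/svg" width="188.8928mm" height="86.9928mm" viewBox="0 0 188.8928 86.9928">
  <polygon points="107.7845,66.7904 105.8917,60.9651 100.9364,57.3649 94.8114,57.3649 89.8561,60.9651 87.9633,66.7904 89.8561,72.6157 94.8114,76.2159 100.9364,76.2159 105.8917,72.6157" fill="none" stroke="#ff00ff"/>
  <polyline points="55.8710,42.5624 46.9568,45.8953 42.1154,45.6262 40.1396,44.1654 39.8219,43.9235 39.9549,47.3109" fill="none" stroke="#ff00ff"/>
</svg>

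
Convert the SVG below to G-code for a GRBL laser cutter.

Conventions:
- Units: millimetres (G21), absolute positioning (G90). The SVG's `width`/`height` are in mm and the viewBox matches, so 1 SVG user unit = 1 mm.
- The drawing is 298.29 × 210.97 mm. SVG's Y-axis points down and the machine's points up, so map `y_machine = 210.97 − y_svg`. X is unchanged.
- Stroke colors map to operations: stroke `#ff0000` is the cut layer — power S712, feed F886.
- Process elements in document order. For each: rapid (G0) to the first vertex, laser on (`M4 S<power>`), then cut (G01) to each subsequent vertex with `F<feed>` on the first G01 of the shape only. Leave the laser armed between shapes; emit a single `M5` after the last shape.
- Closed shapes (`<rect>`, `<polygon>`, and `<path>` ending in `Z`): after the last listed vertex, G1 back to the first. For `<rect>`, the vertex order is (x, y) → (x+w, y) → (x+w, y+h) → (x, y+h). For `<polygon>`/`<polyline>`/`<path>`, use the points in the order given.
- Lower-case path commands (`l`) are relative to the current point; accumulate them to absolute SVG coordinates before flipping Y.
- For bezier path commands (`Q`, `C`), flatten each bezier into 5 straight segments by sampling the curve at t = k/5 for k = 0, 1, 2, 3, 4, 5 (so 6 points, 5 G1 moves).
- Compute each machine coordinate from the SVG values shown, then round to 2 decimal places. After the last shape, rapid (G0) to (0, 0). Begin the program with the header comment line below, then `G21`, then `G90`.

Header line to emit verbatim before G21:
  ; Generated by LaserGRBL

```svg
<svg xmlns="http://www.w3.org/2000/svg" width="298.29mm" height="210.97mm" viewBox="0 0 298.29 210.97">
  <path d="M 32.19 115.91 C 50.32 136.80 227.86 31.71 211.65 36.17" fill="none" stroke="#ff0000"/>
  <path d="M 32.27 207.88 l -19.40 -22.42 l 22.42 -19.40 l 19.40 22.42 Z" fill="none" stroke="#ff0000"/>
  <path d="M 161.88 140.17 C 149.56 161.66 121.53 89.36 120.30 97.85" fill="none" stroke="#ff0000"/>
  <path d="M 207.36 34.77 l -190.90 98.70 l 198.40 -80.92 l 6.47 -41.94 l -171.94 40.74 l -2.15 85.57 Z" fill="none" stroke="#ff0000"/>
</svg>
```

; Generated by LaserGRBL
G21
G90
G0 X32.19 Y95.06
M4 S712
G01 X59.37 Y95.76 F886
G01 X107.86 Y115.39
G01 X160.70 Y142.64
G01 X200.95 Y166.21
G01 X211.65 Y174.80
G0 X32.27 Y3.09
M4 S712
G01 X12.87 Y25.51 F886
G01 X35.29 Y44.91
G01 X54.69 Y22.49
G01 X32.27 Y3.09
G0 X161.88 Y70.80
M4 S712
G01 X152.94 Y67.76 F886
G01 X142.28 Y78.86
G01 X131.92 Y95.70
G01 X123.91 Y109.92
G01 X120.30 Y113.12
G0 X207.36 Y176.20
M4 S712
G01 X16.46 Y77.50 F886
G01 X214.86 Y158.42
G01 X221.33 Y200.36
G01 X49.39 Y159.62
G01 X47.24 Y74.05
G01 X207.36 Y176.20
M5
G0 X0.00 Y0.00

Since the viewBox matches the mm dimensions, user units are millimetres directly. The only transform is the Y-flip y_m = 210.97 − y_svg.

Shape 1 is a cubic bezier drawn with `<path>`. Its stroke #ff0000 means cut at S712, F886. After flipping Y the toolpath is (32.19,95.06) → (59.37,95.76) → (107.86,115.39) → (160.70,142.64) → (200.95,166.21) → (211.65,174.80).

Shape 2 is a regular polygon drawn with `<path>`. Its stroke #ff0000 means cut at S712, F886. After flipping Y the toolpath is (32.27,3.09) → (12.87,25.51) → (35.29,44.91) → (54.69,22.49) → (32.27,3.09), returning to the start.

Shape 3 is a cubic bezier drawn with `<path>`. Its stroke #ff0000 means cut at S712, F886. After flipping Y the toolpath is (161.88,70.80) → (152.94,67.76) → (142.28,78.86) → (131.92,95.70) → (123.91,109.92) → (120.30,113.12).

Shape 4 is a closed polygon drawn with `<path>`. Its stroke #ff0000 means cut at S712, F886. After flipping Y the toolpath is (207.36,176.20) → (16.46,77.50) → (214.86,158.42) → (221.33,200.36) → (49.39,159.62) → (47.24,74.05) → (207.36,176.20), returning to the start.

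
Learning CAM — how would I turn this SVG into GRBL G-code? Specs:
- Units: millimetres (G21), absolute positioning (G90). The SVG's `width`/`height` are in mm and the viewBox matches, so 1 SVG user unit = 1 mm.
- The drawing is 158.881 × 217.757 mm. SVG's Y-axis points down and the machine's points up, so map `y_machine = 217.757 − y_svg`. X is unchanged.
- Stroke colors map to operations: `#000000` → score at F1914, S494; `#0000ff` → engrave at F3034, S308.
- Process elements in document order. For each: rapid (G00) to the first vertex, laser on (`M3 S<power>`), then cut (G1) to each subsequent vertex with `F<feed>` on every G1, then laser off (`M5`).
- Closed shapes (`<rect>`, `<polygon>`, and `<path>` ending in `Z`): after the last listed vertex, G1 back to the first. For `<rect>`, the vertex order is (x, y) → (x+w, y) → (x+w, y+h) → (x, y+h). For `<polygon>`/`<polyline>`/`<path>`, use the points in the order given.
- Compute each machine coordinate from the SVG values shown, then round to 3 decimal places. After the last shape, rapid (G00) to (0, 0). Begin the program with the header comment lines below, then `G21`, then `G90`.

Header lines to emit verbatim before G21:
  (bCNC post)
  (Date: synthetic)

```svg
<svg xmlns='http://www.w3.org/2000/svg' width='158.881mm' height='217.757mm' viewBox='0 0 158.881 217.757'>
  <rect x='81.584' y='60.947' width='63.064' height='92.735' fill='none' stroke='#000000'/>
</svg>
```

(bCNC post)
(Date: synthetic)
G21
G90
G00 X81.584 Y156.810
M3 S494
G1 X144.648 Y156.810 F1914
G1 X144.648 Y64.075 F1914
G1 X81.584 Y64.075 F1914
G1 X81.584 Y156.810 F1914
M5
G00 X0.000 Y0.000

Since the viewBox matches the mm dimensions, user units are millimetres directly. The only transform is the Y-flip y_m = 217.757 − y_svg.

Shape 1 is a rectangle drawn with `<rect>`. Its stroke #000000 means score at S494, F1914. After flipping Y the toolpath is (81.584,156.810) → (144.648,156.810) → (144.648,64.075) → (81.584,64.075) → (81.584,156.810), returning to the start.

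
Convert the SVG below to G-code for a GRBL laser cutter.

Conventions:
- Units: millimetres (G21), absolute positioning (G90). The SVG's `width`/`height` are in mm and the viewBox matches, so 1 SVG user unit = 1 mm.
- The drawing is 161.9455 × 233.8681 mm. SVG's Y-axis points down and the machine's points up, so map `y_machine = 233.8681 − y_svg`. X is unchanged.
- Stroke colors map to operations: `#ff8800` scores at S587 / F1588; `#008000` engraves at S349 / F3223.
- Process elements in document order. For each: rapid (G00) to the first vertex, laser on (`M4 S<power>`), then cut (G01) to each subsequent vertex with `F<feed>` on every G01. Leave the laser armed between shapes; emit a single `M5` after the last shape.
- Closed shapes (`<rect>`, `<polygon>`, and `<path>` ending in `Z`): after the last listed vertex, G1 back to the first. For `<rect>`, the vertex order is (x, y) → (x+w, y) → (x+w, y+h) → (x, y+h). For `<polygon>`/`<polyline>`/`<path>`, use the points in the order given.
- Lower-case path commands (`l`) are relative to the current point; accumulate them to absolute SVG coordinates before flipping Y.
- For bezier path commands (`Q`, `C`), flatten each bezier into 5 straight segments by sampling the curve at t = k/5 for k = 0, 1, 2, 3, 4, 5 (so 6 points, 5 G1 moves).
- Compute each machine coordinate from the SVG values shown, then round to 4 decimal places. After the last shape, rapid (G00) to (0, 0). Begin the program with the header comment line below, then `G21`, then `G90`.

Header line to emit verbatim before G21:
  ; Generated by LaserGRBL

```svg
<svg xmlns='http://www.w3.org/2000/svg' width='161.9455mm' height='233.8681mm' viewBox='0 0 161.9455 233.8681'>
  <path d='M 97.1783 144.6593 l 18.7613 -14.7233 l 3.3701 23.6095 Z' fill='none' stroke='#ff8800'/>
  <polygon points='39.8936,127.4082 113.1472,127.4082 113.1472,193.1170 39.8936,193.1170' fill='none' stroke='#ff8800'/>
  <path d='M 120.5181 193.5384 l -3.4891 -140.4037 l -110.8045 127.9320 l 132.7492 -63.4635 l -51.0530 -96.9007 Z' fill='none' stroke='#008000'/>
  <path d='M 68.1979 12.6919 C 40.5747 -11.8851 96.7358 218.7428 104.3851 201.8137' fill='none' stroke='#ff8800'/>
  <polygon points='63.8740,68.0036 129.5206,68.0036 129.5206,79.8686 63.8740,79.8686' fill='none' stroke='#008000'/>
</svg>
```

; Generated by LaserGRBL
G21
G90
G00 X97.1783 Y89.2088
M4 S587
G01 X115.9396 Y103.9321 F1588
G01 X119.3097 Y80.3226 F1588
G01 X97.1783 Y89.2088 F1588
G00 X39.8936 Y106.4599
M4 S587
G01 X113.1472 Y106.4599 F1588
G01 X113.1472 Y40.7511 F1588
G01 X39.8936 Y40.7511 F1588
G01 X39.8936 Y106.4599 F1588
G00 X120.5181 Y40.3297
M4 S349
G01 X117.0290 Y180.7334 F3223
G01 X6.2245 Y52.8014 F3223
G01 X138.9737 Y116.2649 F3223
G01 X87.9207 Y213.1656 F3223
G01 X120.5181 Y40.3297 F3223
G00 X68.1979 Y221.1762
M4 S587
G01 X60.6197 Y209.3199 F1588
G01 X66.7996 Y160.3470 F1588
G01 X80.3872 Y98.3901 F1588
G01 X95.0325 Y47.5817 F1588
G01 X104.3851 Y32.0544 F1588
G00 X63.8740 Y165.8645
M4 S349
G01 X129.5206 Y165.8645 F3223
G01 X129.5206 Y153.9995 F3223
G01 X63.8740 Y153.9995 F3223
G01 X63.8740 Y165.8645 F3223
M5
G00 X0.0000 Y0.0000

1 u = 1 mm; y_m = 233.8681 − y.

[1] `<path>` regular polygon, #ff8800→score S587 F1588: (97.1783,89.2088) → (115.9396,103.9321) → (119.3097,80.3226) → (97.1783,89.2088) (closed)

[2] `<polygon>` rectangle, #ff8800→score S587 F1588: (39.8936,106.4599) → (113.1472,106.4599) → (113.1472,40.7511) → (39.8936,40.7511) → (39.8936,106.4599) (closed)

[3] `<path>` closed polygon, #008000→engrave S349 F3223: (120.5181,40.3297) → (117.0290,180.7334) → (6.2245,52.8014) → (138.9737,116.2649) → (87.9207,213.1656) → (120.5181,40.3297) (closed)

[4] `<path>` cubic bezier, #ff8800→score S587 F1588: (68.1979,221.1762) → (60.6197,209.3199) → (66.7996,160.3470) → (80.3872,98.3901) → (95.0325,47.5817) → (104.3851,32.0544)

[5] `<polygon>` rectangle, #008000→engrave S349 F3223: (63.8740,165.8645) → (129.5206,165.8645) → (129.5206,153.9995) → (63.8740,153.9995) → (63.8740,165.8645) (closed)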